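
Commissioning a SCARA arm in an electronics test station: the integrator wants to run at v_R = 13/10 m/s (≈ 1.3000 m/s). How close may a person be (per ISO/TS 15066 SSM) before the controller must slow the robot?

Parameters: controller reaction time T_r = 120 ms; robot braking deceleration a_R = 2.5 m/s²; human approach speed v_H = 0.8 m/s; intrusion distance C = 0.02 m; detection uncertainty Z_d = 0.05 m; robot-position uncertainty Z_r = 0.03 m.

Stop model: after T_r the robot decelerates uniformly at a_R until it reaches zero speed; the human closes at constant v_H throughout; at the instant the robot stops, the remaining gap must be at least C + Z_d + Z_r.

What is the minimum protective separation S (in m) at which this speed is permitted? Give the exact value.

S_min = 553/500 m = 1.1060 m

T_s = v_R/a_R = (13/10)/(5/2) = 0.5200 s
robot covers v_R·T_r = 1.3000·0.1200 = 0.1560 m before braking
braking distance = 1.3000²/(2·2.5000) = 0.3380 m
human closes 0.8000·0.6400 = 0.5120 m
margins: 0.0200+0.0500+0.0300 = 0.1000 m
S_min ≈ 0.1560+0.3380+0.5120+0.1000  ⇒  S_min = 553/500 m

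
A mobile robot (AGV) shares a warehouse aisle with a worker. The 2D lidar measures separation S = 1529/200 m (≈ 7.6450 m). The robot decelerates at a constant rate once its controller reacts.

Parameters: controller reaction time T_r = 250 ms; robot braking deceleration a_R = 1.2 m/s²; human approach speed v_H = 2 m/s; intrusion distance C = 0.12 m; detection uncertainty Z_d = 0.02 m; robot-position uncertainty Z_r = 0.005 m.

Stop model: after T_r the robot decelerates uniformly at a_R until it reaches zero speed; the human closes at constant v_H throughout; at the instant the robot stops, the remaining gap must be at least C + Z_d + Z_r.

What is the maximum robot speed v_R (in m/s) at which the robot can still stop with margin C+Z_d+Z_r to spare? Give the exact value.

v_R_max = 12/5 m/s = 2.4000 m/s

quadratic (5/12)·v² + (23/12)·v + (-7) = 0
  disc = (23/12)² − 4·(5/12)·(-7) = 2209/144 ; √disc = 47/12
  v_R = (−(23/12) + 47/12) / (2·(5/12)) = 12/5 m/s
check:
braking lasts T_s = (12/5)/(6/5) = 2.0000 s
robot covers v_R·T_r = 2.4000·0.2500 = 0.6000 m before braking
robot covers 2.4000·2.0000 − ½·1.2000·2.0000² = 2.4000 m while stopping
person approaches 2.0000·(0.2500+2.0000) = 4.5000 m
residual clearance needed = 0.1200+0.0200+0.0050 = 0.1450 m
sum ≈ 0.6000+2.4000+4.5000+0.1450 ≈ 7.6450 m = S ✓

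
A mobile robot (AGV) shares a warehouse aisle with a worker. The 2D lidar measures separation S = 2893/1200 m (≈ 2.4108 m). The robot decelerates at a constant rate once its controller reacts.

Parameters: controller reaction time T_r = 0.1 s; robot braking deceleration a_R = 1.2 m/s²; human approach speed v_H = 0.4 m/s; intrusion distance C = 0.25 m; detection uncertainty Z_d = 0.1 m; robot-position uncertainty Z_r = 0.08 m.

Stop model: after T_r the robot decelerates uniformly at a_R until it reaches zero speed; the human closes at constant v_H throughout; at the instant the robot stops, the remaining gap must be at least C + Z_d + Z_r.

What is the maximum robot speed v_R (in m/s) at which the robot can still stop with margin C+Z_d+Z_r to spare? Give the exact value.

v_R_max = 17/10 m/s = 1.7000 m/s

at the boundary: (5/12)·v² + (13/30)·v + (-2329/1200) = 0
  disc = (13/30)² − 4·(5/12)·(-2329/1200) = 1369/400 ; √disc = 37/20
  v_R = (−(13/30) + 37/20) / (2·(5/12)) = 17/10 m/s
check:
T_s = v_R/a_R = (17/10)/(6/5) = 1.4167 s
robot covers v_R·T_r = 1.7000·0.1000 = 0.1700 m before braking
braking distance = 1.7000²/(2·1.2000) = 1.2042 m
person approaches 0.4000·(0.1000+1.4167) = 0.6067 m
margins: 0.2500+0.1000+0.0800 = 0.4300 m
sum ≈ 0.1700+1.2042+0.6067+0.4300 ≈ 2.4108 m = S ✓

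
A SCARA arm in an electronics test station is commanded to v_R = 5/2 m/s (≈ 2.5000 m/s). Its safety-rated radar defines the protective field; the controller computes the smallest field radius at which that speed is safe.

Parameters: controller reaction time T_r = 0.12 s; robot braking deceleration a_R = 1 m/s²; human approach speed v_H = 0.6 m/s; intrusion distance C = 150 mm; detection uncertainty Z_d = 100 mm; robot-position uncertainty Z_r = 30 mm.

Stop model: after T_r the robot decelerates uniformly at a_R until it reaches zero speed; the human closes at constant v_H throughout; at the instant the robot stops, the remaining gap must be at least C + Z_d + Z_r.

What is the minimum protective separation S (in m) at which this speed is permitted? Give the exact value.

S_min = 5277/1000 m = 5.2770 m

braking lasts T_s = (5/2)/1 = 2.5000 s
robot in T_r: 2.5000·0.1200 = 0.3000 m
braking distance = 2.5000²/(2·1.0000) = 3.1250 m
human closes 0.6000·2.6200 = 1.5720 m
margins: 0.1500+0.1000+0.0300 = 0.2800 m
S_min ≈ 0.3000+3.1250+1.5720+0.2800  ⇒  S_min = 5277/1000 m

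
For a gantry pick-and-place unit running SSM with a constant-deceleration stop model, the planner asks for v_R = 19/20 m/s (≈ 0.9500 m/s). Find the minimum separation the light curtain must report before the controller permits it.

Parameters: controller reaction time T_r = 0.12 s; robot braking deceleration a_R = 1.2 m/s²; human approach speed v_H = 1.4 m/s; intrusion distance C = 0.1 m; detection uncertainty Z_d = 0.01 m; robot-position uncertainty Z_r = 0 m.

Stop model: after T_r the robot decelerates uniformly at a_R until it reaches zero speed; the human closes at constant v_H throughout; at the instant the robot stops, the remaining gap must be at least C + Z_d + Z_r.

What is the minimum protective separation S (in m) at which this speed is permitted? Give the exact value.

stop time T_s = (19/20)/(6/5) = 0.7917 s
robot in T_r: 0.9500·0.1200 = 0.1140 m
robot under decel: 0.9500²/(2·1.2000) = 0.3760 m
person approaches 1.4000·(0.1200+0.7917) = 1.2763 m
residual clearance needed = 0.1000+0.0100+0.0000 = 0.1100 m
S_min ≈ 0.1140+0.3760+1.2763+0.1100  ⇒  S_min = 15011/8000 m

S_min = 15011/8000 m = 1.8764 m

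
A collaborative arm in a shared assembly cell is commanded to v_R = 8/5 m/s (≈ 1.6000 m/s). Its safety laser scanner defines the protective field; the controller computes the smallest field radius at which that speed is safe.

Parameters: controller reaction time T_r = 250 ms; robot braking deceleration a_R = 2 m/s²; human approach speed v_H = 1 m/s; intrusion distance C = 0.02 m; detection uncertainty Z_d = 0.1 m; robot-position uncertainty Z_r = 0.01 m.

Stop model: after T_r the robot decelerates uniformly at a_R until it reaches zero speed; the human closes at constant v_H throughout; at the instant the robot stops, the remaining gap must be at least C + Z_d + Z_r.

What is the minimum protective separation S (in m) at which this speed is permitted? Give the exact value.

braking lasts T_s = (8/5)/2 = 0.8000 s
robot covers v_R·T_r = 1.6000·0.2500 = 0.4000 m before braking
robot covers 1.6000·0.8000 − ½·2.0000·0.8000² = 0.6400 m while stopping
human closes 1.0000·1.0500 = 1.0500 m
residual clearance needed = 0.0200+0.1000+0.0100 = 0.1300 m
S_min ≈ 0.4000+0.6400+1.0500+0.1300  ⇒  S_min = 111/50 m

S_min = 111/50 m = 2.2200 m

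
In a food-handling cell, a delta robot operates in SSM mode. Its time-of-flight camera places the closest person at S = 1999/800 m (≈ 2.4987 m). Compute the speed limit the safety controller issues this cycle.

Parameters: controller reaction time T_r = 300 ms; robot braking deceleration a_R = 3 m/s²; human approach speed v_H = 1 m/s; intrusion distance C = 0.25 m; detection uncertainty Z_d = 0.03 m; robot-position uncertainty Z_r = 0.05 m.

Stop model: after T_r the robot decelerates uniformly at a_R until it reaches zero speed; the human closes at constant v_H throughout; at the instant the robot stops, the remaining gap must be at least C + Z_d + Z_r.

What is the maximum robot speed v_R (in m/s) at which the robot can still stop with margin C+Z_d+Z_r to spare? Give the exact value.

at the boundary: (1/6)·v² + (19/30)·v + (-299/160) = 0
  disc = (19/30)² − 4·(1/6)·(-299/160) = 5929/3600 ; √disc = 77/60
  v_R = (−(19/30) + 77/60) / (2·(1/6)) = 39/20 m/s
check:
T_s = v_R/a_R = (39/20)/3 = 0.6500 s
reaction-phase robot travel = 1.9500·0.3000 = 0.5850 m
braking distance = 1.9500²/(2·3.0000) = 0.6338 m
person approaches 1.0000·(0.3000+0.6500) = 0.9500 m
margins: 0.2500+0.0300+0.0500 = 0.3300 m
sum ≈ 0.5850+0.6338+0.9500+0.3300 ≈ 2.4987 m = S ✓

v_R_max = 39/20 m/s = 1.9500 m/s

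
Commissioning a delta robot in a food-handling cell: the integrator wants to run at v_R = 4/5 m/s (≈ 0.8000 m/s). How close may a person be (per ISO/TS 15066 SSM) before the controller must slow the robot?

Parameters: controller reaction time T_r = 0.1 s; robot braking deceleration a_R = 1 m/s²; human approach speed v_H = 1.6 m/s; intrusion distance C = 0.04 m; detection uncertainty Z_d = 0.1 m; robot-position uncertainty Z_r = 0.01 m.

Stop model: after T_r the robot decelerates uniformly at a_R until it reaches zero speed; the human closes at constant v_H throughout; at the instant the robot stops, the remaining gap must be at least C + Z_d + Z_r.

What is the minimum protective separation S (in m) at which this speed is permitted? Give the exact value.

S_min = 199/100 m = 1.9900 m

stop time T_s = (4/5)/1 = 0.8000 s
robot in T_r: 0.8000·0.1000 = 0.0800 m
robot covers 0.8000·0.8000 − ½·1.0000·0.8000² = 0.3200 m while stopping
human closes 1.6000·0.9000 = 1.4400 m
C+Z_d+Z_r = 0.0400+0.1000+0.0100 = 0.1500 m
S_min ≈ 0.0800+0.3200+1.4400+0.1500  ⇒  S_min = 199/100 m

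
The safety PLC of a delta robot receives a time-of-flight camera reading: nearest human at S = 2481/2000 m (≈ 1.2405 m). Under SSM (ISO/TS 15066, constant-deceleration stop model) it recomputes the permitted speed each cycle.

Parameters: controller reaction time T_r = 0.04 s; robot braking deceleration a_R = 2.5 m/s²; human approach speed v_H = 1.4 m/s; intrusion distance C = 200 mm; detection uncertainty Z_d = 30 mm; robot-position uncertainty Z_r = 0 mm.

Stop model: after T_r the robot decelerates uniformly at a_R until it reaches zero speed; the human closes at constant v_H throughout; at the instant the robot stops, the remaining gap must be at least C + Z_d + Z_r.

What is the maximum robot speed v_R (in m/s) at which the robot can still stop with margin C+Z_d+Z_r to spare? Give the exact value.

v_R_max = 23/20 m/s = 1.1500 m/s

at the boundary: (1/5)·v² + (3/5)·v + (-1909/2000) = 0
  disc = (3/5)² − 4·(1/5)·(-1909/2000) = 2809/2500 ; √disc = 53/50
  v_R = (−(3/5) + 53/50) / (2·(1/5)) = 23/20 m/s
check:
stop time T_s = (23/20)/(5/2) = 0.4600 s
robot in T_r: 1.1500·0.0400 = 0.0460 m
robot under decel: 1.1500²/(2·2.5000) = 0.2645 m
person approaches 1.4000·(0.0400+0.4600) = 0.7000 m
margins: 0.2000+0.0300+0.0000 = 0.2300 m
sum ≈ 0.0460+0.2645+0.7000+0.2300 ≈ 1.2405 m = S ✓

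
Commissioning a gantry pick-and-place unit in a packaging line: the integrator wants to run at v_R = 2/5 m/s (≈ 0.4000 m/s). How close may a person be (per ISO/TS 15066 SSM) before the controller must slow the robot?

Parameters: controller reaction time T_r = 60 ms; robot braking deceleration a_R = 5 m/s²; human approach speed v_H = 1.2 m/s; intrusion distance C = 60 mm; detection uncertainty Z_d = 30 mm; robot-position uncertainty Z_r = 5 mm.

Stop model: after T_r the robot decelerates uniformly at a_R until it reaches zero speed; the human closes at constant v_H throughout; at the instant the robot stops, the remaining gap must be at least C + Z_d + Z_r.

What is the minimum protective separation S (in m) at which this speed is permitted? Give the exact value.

T_s = v_R/a_R = (2/5)/5 = 0.0800 s
reaction-phase robot travel = 0.4000·0.0600 = 0.0240 m
robot covers 0.4000·0.0800 − ½·5.0000·0.0800² = 0.0160 m while stopping
human over T_r+T_s: 1.2000·(0.0600+0.0800) = 0.1680 m
margins: 0.0600+0.0300+0.0050 = 0.0950 m
S_min ≈ 0.0240+0.0160+0.1680+0.0950  ⇒  S_min = 303/1000 m

S_min = 303/1000 m = 0.3030 m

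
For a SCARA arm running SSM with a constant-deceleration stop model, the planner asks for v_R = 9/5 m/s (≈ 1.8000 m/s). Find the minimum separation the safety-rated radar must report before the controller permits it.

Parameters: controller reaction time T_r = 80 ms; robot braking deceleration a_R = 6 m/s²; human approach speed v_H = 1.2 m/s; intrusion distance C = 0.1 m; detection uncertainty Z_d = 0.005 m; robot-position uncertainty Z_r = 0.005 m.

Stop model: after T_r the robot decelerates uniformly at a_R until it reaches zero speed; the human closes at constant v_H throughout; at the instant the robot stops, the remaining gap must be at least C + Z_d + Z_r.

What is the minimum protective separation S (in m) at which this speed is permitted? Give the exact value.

S_min = 49/50 m = 0.9800 m

braking lasts T_s = (9/5)/6 = 0.3000 s
robot covers v_R·T_r = 1.8000·0.0800 = 0.1440 m before braking
braking distance = 1.8000²/(2·6.0000) = 0.2700 m
person approaches 1.2000·(0.0800+0.3000) = 0.4560 m
residual clearance needed = 0.1000+0.0050+0.0050 = 0.1100 m
S_min ≈ 0.1440+0.2700+0.4560+0.1100  ⇒  S_min = 49/50 m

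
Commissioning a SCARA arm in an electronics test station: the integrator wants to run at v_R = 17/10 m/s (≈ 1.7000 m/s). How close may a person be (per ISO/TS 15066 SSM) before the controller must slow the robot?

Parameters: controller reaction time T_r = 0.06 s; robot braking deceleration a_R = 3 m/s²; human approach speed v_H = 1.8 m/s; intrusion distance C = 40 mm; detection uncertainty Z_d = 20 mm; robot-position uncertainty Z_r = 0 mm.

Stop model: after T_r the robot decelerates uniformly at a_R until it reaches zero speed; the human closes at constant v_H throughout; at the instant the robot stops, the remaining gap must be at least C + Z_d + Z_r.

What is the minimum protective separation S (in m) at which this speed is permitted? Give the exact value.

S_min = 1063/600 m = 1.7717 m

stop time T_s = (17/10)/3 = 0.5667 s
robot in T_r: 1.7000·0.0600 = 0.1020 m
robot covers 1.7000·0.5667 − ½·3.0000·0.5667² = 0.4817 m while stopping
person approaches 1.8000·(0.0600+0.5667) = 1.1280 m
C+Z_d+Z_r = 0.0400+0.0200+0.0000 = 0.0600 m
S_min ≈ 0.1020+0.4817+1.1280+0.0600  ⇒  S_min = 1063/600 m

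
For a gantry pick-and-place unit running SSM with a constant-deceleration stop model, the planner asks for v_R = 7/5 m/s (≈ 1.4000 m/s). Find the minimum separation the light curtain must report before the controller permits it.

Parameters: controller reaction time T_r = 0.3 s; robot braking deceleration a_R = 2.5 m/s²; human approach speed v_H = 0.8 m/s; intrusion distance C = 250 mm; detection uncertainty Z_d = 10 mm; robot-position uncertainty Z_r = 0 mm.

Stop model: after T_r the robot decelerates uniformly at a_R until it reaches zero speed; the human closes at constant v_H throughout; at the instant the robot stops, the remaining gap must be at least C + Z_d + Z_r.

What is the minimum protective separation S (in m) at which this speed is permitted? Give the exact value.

S_min = 44/25 m = 1.7600 m

braking lasts T_s = (7/5)/(5/2) = 0.5600 s
robot covers v_R·T_r = 1.4000·0.3000 = 0.4200 m before braking
robot under decel: 1.4000²/(2·2.5000) = 0.3920 m
human over T_r+T_s: 0.8000·(0.3000+0.5600) = 0.6880 m
residual clearance needed = 0.2500+0.0100+0.0000 = 0.2600 m
S_min ≈ 0.4200+0.3920+0.6880+0.2600  ⇒  S_min = 44/25 m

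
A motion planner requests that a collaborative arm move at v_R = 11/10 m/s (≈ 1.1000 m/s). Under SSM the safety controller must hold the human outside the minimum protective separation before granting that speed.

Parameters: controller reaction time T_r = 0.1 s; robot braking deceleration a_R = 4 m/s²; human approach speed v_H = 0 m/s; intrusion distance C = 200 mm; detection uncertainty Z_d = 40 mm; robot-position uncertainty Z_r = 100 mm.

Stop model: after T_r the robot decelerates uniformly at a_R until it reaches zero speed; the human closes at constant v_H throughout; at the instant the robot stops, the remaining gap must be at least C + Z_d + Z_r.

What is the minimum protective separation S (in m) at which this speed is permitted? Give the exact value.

S_min = 481/800 m = 0.6012 m

T_s = v_R/a_R = (11/10)/4 = 0.2750 s
reaction-phase robot travel = 1.1000·0.1000 = 0.1100 m
braking distance = 1.1000²/(2·4.0000) = 0.1512 m
person approaches 0.0000·(0.1000+0.2750) = 0.0000 m
margins: 0.2000+0.0400+0.1000 = 0.3400 m
S_min ≈ 0.1100+0.1512+0.0000+0.3400  ⇒  S_min = 481/800 m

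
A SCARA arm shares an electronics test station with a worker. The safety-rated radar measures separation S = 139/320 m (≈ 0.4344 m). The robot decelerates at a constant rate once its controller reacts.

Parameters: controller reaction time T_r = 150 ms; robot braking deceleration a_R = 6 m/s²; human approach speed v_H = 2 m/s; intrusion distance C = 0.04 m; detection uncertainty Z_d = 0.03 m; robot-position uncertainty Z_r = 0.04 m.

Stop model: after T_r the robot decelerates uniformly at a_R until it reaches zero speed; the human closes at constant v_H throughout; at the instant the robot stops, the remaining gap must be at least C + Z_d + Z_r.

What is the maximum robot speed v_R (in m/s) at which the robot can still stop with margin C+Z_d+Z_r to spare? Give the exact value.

v_R_max = 1/20 m/s = 0.0500 m/s

at the boundary: (1/12)·v² + (29/60)·v + (-39/1600) = 0
  disc = (29/60)² − 4·(1/12)·(-39/1600) = 3481/14400 ; √disc = 59/120
  v_R = (−(29/60) + 59/120) / (2·(1/12)) = 1/20 m/s
check:
braking lasts T_s = (1/20)/6 = 0.0083 s
robot in T_r: 0.0500·0.1500 = 0.0075 m
robot covers 0.0500·0.0083 − ½·6.0000·0.0083² = 0.0002 m while stopping
human closes 2.0000·0.1583 = 0.3167 m
residual clearance needed = 0.0400+0.0300+0.0400 = 0.1100 m
sum ≈ 0.0075+0.0002+0.3167+0.1100 ≈ 0.4344 m = S ✓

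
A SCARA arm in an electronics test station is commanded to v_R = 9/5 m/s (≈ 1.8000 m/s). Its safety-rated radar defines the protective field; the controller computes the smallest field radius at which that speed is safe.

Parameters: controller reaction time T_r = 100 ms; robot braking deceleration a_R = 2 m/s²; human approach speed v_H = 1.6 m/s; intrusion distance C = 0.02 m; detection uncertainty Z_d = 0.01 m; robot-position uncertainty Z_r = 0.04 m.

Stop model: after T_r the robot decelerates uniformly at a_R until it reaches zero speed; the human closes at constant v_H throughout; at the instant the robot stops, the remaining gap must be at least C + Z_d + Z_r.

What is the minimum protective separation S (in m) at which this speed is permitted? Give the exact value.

S_min = 133/50 m = 2.6600 m

T_s = v_R/a_R = (9/5)/2 = 0.9000 s
robot in T_r: 1.8000·0.1000 = 0.1800 m
braking distance = 1.8000²/(2·2.0000) = 0.8100 m
person approaches 1.6000·(0.1000+0.9000) = 1.6000 m
C+Z_d+Z_r = 0.0200+0.0100+0.0400 = 0.0700 m
S_min ≈ 0.1800+0.8100+1.6000+0.0700  ⇒  S_min = 133/50 m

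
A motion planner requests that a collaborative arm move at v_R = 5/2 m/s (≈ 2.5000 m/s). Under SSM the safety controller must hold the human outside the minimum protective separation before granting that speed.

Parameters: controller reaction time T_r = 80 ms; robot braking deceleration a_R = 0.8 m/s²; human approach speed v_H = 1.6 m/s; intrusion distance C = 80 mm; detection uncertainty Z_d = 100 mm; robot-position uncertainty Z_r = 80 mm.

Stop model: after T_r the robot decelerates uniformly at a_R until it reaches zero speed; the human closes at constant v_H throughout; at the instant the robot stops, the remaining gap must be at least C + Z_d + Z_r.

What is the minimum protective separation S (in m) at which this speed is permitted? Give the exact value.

stop time T_s = (5/2)/(4/5) = 3.1250 s
robot covers v_R·T_r = 2.5000·0.0800 = 0.2000 m before braking
robot under decel: 2.5000²/(2·0.8000) = 3.9062 m
human closes 1.6000·3.2050 = 5.1280 m
C+Z_d+Z_r = 0.0800+0.1000+0.0800 = 0.2600 m
S_min ≈ 0.2000+3.9062+5.1280+0.2600  ⇒  S_min = 37977/4000 m

S_min = 37977/4000 m = 9.4942 m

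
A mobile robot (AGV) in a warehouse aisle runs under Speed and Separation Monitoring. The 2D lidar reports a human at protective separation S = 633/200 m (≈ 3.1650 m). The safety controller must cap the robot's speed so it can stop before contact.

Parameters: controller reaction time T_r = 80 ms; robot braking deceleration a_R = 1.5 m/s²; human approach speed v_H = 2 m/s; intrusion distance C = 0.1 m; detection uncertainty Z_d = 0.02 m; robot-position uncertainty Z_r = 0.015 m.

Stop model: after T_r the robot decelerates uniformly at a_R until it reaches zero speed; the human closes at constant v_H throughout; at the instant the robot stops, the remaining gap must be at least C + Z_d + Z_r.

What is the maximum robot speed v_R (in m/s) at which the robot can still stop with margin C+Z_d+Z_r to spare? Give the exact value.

v_R_max = 3/2 m/s = 1.5000 m/s

at the boundary: (1/3)·v² + (106/75)·v + (-287/100) = 0
  disc = (106/75)² − 4·(1/3)·(-287/100) = 32761/5625 ; √disc = 181/75
  v_R = (−(106/75) + 181/75) / (2·(1/3)) = 3/2 m/s
check:
braking lasts T_s = (3/2)/(3/2) = 1.0000 s
robot in T_r: 1.5000·0.0800 = 0.1200 m
robot under decel: 1.5000²/(2·1.5000) = 0.7500 m
person approaches 2.0000·(0.0800+1.0000) = 2.1600 m
margins: 0.1000+0.0200+0.0150 = 0.1350 m
sum ≈ 0.1200+0.7500+2.1600+0.1350 ≈ 3.1650 m = S ✓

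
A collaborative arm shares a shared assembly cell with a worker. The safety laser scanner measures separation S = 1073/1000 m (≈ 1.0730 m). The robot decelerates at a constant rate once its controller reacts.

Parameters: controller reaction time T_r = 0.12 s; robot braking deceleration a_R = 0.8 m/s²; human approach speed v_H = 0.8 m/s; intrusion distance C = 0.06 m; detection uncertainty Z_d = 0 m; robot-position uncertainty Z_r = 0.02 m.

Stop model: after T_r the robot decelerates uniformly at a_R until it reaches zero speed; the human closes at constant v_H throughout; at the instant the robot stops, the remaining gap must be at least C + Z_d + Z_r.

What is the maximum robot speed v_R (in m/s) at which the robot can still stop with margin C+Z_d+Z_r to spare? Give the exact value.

v_R_max = 3/5 m/s = 0.6000 m/s

quadratic (5/8)·v² + (28/25)·v + (-897/1000) = 0
  disc = (28/25)² − 4·(5/8)·(-897/1000) = 34969/10000 ; √disc = 187/100
  v_R = (−(28/25) + 187/100) / (2·(5/8)) = 3/5 m/s
check:
stop time T_s = (3/5)/(4/5) = 0.7500 s
robot in T_r: 0.6000·0.1200 = 0.0720 m
braking distance = 0.6000²/(2·0.8000) = 0.2250 m
person approaches 0.8000·(0.1200+0.7500) = 0.6960 m
C+Z_d+Z_r = 0.0600+0.0000+0.0200 = 0.0800 m
sum ≈ 0.0720+0.2250+0.6960+0.0800 ≈ 1.0730 m = S ✓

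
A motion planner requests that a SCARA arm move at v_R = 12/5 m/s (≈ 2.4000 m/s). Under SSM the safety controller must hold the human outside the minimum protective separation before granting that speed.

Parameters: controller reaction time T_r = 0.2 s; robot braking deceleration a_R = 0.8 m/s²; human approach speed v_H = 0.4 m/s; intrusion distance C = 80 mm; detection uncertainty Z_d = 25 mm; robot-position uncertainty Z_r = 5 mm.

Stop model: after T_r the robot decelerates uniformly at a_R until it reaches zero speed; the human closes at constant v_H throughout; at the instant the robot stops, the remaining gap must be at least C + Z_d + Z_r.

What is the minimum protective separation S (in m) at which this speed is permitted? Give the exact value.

stop time T_s = (12/5)/(4/5) = 3.0000 s
reaction-phase robot travel = 2.4000·0.2000 = 0.4800 m
robot covers 2.4000·3.0000 − ½·0.8000·3.0000² = 3.6000 m while stopping
human closes 0.4000·3.2000 = 1.2800 m
C+Z_d+Z_r = 0.0800+0.0250+0.0050 = 0.1100 m
S_min ≈ 0.4800+3.6000+1.2800+0.1100  ⇒  S_min = 547/100 m

S_min = 547/100 m = 5.4700 m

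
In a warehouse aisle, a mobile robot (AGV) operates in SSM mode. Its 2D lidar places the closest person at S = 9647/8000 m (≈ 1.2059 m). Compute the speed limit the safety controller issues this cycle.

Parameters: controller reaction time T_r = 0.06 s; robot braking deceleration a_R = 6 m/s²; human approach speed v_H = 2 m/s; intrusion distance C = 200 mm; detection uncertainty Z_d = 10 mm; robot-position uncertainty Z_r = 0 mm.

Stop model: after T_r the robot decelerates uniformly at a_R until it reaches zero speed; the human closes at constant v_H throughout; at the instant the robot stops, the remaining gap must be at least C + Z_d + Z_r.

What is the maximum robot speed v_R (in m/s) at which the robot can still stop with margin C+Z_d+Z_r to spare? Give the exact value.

v_R_max = 33/20 m/s = 1.6500 m/s

quadratic (1/12)·v² + (59/150)·v + (-7007/8000) = 0
  disc = (59/150)² − 4·(1/12)·(-7007/8000) = 160801/360000 ; √disc = 401/600
  v_R = (−(59/150) + 401/600) / (2·(1/12)) = 33/20 m/s
check:
braking lasts T_s = (33/20)/6 = 0.2750 s
reaction-phase robot travel = 1.6500·0.0600 = 0.0990 m
robot covers 1.6500·0.2750 − ½·6.0000·0.2750² = 0.2269 m while stopping
person approaches 2.0000·(0.0600+0.2750) = 0.6700 m
residual clearance needed = 0.2000+0.0100+0.0000 = 0.2100 m
sum ≈ 0.0990+0.2269+0.6700+0.2100 ≈ 1.2059 m = S ✓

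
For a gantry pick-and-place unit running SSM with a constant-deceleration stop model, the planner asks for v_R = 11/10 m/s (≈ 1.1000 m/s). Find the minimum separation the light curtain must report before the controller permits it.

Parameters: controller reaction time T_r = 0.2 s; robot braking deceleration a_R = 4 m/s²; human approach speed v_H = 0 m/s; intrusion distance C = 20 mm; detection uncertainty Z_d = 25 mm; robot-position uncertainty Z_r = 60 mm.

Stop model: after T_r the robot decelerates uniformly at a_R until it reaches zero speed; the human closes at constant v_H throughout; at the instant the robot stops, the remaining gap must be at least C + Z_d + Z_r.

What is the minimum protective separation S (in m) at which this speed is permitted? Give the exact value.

S_min = 381/800 m = 0.4763 m

stop time T_s = (11/10)/4 = 0.2750 s
reaction-phase robot travel = 1.1000·0.2000 = 0.2200 m
braking distance = 1.1000²/(2·4.0000) = 0.1512 m
human closes 0.0000·0.4750 = 0.0000 m
margins: 0.0200+0.0250+0.0600 = 0.1050 m
S_min ≈ 0.2200+0.1512+0.0000+0.1050  ⇒  S_min = 381/800 m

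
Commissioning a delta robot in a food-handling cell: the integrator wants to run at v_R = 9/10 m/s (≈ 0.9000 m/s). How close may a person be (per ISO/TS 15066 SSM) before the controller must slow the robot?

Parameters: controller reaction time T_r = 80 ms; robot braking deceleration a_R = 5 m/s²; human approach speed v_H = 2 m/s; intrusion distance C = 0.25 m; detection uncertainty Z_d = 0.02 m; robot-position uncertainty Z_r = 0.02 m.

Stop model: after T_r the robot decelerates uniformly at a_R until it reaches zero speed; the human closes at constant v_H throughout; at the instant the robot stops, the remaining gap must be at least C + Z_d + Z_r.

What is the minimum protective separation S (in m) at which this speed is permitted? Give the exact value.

T_s = v_R/a_R = (9/10)/5 = 0.1800 s
robot in T_r: 0.9000·0.0800 = 0.0720 m
robot under decel: 0.9000²/(2·5.0000) = 0.0810 m
person approaches 2.0000·(0.0800+0.1800) = 0.5200 m
margins: 0.2500+0.0200+0.0200 = 0.2900 m
S_min ≈ 0.0720+0.0810+0.5200+0.2900  ⇒  S_min = 963/1000 m

S_min = 963/1000 m = 0.9630 m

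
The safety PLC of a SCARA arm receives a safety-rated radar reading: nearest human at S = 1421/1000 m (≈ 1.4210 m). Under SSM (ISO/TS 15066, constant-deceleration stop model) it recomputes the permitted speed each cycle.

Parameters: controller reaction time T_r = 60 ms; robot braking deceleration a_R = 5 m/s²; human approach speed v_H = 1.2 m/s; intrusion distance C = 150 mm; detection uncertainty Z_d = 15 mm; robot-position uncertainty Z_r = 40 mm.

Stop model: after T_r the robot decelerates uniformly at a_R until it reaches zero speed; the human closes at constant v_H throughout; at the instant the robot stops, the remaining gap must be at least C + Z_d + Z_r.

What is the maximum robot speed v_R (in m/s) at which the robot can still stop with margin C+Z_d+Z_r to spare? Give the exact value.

collect terms ⇒ (1/10)·v_R² + (3/10)·v_R + (-143/125) = 0
  disc = (3/10)² − 4·(1/10)·(-143/125) = 1369/2500 ; √disc = 37/50
  v_R = (−(3/10) + 37/50) / (2·(1/10)) = 11/5 m/s
check:
braking lasts T_s = (11/5)/5 = 0.4400 s
robot covers v_R·T_r = 2.2000·0.0600 = 0.1320 m before braking
braking distance = 2.2000²/(2·5.0000) = 0.4840 m
human over T_r+T_s: 1.2000·(0.0600+0.4400) = 0.6000 m
margins: 0.1500+0.0150+0.0400 = 0.2050 m
sum ≈ 0.1320+0.4840+0.6000+0.2050 ≈ 1.4210 m = S ✓

v_R_max = 11/5 m/s = 2.2000 m/s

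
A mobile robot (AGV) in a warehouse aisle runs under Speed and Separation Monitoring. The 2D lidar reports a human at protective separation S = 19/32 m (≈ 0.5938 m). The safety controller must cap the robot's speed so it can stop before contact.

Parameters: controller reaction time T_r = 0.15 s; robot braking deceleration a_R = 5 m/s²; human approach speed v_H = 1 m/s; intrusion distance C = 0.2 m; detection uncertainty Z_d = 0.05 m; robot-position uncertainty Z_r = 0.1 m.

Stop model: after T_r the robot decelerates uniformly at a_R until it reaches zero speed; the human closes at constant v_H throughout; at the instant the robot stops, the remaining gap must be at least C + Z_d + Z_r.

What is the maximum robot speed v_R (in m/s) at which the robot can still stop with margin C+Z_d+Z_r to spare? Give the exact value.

v_R_max = 1/4 m/s = 0.2500 m/s

at the boundary: (1/10)·v² + (7/20)·v + (-3/32) = 0
  disc = (7/20)² − 4·(1/10)·(-3/32) = 4/25 ; √disc = 2/5
  v_R = (−(7/20) + 2/5) / (2·(1/10)) = 1/4 m/s
check:
braking lasts T_s = (1/4)/5 = 0.0500 s
robot in T_r: 0.2500·0.1500 = 0.0375 m
robot under decel: 0.2500²/(2·5.0000) = 0.0063 m
person approaches 1.0000·(0.1500+0.0500) = 0.2000 m
margins: 0.2000+0.0500+0.1000 = 0.3500 m
sum ≈ 0.0375+0.0063+0.2000+0.3500 ≈ 0.5938 m = S ✓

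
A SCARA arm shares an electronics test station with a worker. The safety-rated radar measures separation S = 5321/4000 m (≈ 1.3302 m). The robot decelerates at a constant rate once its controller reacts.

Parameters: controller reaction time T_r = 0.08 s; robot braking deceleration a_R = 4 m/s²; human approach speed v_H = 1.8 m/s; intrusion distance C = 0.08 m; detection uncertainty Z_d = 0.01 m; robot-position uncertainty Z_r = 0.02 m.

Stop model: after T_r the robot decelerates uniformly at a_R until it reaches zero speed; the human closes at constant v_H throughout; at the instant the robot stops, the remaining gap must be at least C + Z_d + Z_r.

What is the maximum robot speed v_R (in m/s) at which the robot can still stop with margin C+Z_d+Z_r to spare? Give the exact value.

v_R_max = 3/2 m/s = 1.5000 m/s

quadratic (1/8)·v² + (53/100)·v + (-861/800) = 0
  disc = (53/100)² − 4·(1/8)·(-861/800) = 32761/40000 ; √disc = 181/200
  v_R = (−(53/100) + 181/200) / (2·(1/8)) = 3/2 m/s
check:
braking lasts T_s = (3/2)/4 = 0.3750 s
robot in T_r: 1.5000·0.0800 = 0.1200 m
robot covers 1.5000·0.3750 − ½·4.0000·0.3750² = 0.2812 m while stopping
person approaches 1.8000·(0.0800+0.3750) = 0.8190 m
margins: 0.0800+0.0100+0.0200 = 0.1100 m
sum ≈ 0.1200+0.2812+0.8190+0.1100 ≈ 1.3302 m = S ✓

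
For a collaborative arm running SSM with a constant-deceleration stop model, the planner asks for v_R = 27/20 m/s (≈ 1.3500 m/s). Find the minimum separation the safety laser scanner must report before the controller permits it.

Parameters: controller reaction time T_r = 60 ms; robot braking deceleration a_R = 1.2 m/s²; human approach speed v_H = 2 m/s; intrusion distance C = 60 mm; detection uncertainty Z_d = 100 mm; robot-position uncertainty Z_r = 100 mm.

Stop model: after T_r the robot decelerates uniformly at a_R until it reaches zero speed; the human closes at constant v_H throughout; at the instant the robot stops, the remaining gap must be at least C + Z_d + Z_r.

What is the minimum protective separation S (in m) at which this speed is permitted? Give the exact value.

S_min = 27763/8000 m = 3.4704 m

T_s = v_R/a_R = (27/20)/(6/5) = 1.1250 s
robot in T_r: 1.3500·0.0600 = 0.0810 m
robot under decel: 1.3500²/(2·1.2000) = 0.7594 m
human over T_r+T_s: 2.0000·(0.0600+1.1250) = 2.3700 m
C+Z_d+Z_r = 0.0600+0.1000+0.1000 = 0.2600 m
S_min ≈ 0.0810+0.7594+2.3700+0.2600  ⇒  S_min = 27763/8000 m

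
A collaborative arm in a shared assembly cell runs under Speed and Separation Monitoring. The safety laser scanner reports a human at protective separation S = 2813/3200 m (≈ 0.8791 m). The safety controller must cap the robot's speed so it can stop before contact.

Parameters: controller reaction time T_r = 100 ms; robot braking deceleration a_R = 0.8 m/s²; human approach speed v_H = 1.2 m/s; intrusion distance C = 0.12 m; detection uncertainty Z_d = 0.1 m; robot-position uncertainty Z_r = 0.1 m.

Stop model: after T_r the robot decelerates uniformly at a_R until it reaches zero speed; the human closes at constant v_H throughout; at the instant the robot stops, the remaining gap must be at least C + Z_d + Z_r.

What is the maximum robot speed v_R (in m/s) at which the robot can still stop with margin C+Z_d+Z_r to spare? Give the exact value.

v_R_max = 1/4 m/s = 0.2500 m/s

collect terms ⇒ (5/8)·v_R² + (8/5)·v_R + (-281/640) = 0
  disc = (8/5)² − 4·(5/8)·(-281/640) = 23409/6400 ; √disc = 153/80
  v_R = (−(8/5) + 153/80) / (2·(5/8)) = 1/4 m/s
check:
stop time T_s = (1/4)/(4/5) = 0.3125 s
robot covers v_R·T_r = 0.2500·0.1000 = 0.0250 m before braking
robot covers 0.2500·0.3125 − ½·0.8000·0.3125² = 0.0391 m while stopping
human over T_r+T_s: 1.2000·(0.1000+0.3125) = 0.4950 m
residual clearance needed = 0.1200+0.1000+0.1000 = 0.3200 m
sum ≈ 0.0250+0.0391+0.4950+0.3200 ≈ 0.8791 m = S ✓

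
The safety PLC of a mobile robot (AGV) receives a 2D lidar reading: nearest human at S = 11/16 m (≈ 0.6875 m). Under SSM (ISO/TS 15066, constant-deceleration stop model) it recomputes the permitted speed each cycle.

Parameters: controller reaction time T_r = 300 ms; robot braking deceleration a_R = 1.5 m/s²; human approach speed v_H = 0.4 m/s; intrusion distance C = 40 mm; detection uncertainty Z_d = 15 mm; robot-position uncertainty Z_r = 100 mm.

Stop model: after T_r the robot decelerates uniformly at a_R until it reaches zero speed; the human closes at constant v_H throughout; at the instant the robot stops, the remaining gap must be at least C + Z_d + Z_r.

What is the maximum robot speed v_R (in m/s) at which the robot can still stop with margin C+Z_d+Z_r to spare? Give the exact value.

v_R_max = 11/20 m/s = 0.5500 m/s

quadratic (1/3)·v² + (17/30)·v + (-33/80) = 0
  disc = (17/30)² − 4·(1/3)·(-33/80) = 196/225 ; √disc = 14/15
  v_R = (−(17/30) + 14/15) / (2·(1/3)) = 11/20 m/s
check:
stop time T_s = (11/20)/(3/2) = 0.3667 s
robot in T_r: 0.5500·0.3000 = 0.1650 m
robot under decel: 0.5500²/(2·1.5000) = 0.1008 m
person approaches 0.4000·(0.3000+0.3667) = 0.2667 m
C+Z_d+Z_r = 0.0400+0.0150+0.1000 = 0.1550 m
sum ≈ 0.1650+0.1008+0.2667+0.1550 ≈ 0.6875 m = S ✓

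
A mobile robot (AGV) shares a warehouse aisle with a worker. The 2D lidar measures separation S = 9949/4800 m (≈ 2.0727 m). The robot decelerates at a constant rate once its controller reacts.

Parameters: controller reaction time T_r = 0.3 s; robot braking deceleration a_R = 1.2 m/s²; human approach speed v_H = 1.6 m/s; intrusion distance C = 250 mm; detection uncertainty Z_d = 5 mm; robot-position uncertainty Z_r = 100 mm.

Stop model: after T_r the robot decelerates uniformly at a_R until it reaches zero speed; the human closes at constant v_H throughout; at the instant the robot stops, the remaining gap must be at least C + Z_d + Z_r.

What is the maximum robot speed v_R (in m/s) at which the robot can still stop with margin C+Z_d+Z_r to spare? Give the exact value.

v_R_max = 13/20 m/s = 0.6500 m/s

collect terms ⇒ (5/12)·v_R² + (49/30)·v_R + (-5941/4800) = 0
  disc = (49/30)² − 4·(5/12)·(-5941/4800) = 7569/1600 ; √disc = 87/40
  v_R = (−(49/30) + 87/40) / (2·(5/12)) = 13/20 m/s
check:
stop time T_s = (13/20)/(6/5) = 0.5417 s
reaction-phase robot travel = 0.6500·0.3000 = 0.1950 m
robot covers 0.6500·0.5417 − ½·1.2000·0.5417² = 0.1760 m while stopping
human over T_r+T_s: 1.6000·(0.3000+0.5417) = 1.3467 m
margins: 0.2500+0.0050+0.1000 = 0.3550 m
sum ≈ 0.1950+0.1760+1.3467+0.3550 ≈ 2.0727 m = S ✓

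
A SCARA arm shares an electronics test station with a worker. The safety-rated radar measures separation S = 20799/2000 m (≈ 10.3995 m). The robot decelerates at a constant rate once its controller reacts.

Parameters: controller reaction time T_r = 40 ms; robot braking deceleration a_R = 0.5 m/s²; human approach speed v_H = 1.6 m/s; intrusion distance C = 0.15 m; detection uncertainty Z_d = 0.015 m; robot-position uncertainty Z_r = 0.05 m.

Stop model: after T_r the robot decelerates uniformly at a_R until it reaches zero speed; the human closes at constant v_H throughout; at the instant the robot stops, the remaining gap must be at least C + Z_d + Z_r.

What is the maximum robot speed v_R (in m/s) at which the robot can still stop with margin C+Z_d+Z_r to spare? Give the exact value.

v_R_max = 39/20 m/s = 1.9500 m/s

collect terms ⇒ (1)·v_R² + (81/25)·v_R + (-20241/2000) = 0
  disc = (81/25)² − 4·(1)·(-20241/2000) = 127449/2500 ; √disc = 357/50
  v_R = (−(81/25) + 357/50) / (2·(1)) = 39/20 m/s
check:
stop time T_s = (39/20)/(1/2) = 3.9000 s
robot in T_r: 1.9500·0.0400 = 0.0780 m
braking distance = 1.9500²/(2·0.5000) = 3.8025 m
human over T_r+T_s: 1.6000·(0.0400+3.9000) = 6.3040 m
residual clearance needed = 0.1500+0.0150+0.0500 = 0.2150 m
sum ≈ 0.0780+3.8025+6.3040+0.2150 ≈ 10.3995 m = S ✓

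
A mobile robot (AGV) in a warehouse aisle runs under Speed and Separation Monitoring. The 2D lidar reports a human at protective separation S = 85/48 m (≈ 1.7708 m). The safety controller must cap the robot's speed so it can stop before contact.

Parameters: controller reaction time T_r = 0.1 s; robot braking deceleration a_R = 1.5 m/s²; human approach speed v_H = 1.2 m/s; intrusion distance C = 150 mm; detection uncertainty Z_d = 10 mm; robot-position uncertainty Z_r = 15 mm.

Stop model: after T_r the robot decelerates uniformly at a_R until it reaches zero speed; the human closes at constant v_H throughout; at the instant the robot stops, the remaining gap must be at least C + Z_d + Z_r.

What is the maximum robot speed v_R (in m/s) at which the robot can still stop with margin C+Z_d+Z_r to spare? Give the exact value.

v_R_max = 23/20 m/s = 1.1500 m/s

collect terms ⇒ (1/3)·v_R² + (9/10)·v_R + (-1771/1200) = 0
  disc = (9/10)² − 4·(1/3)·(-1771/1200) = 25/9 ; √disc = 5/3
  v_R = (−(9/10) + 5/3) / (2·(1/3)) = 23/20 m/s
check:
T_s = v_R/a_R = (23/20)/(3/2) = 0.7667 s
robot covers v_R·T_r = 1.1500·0.1000 = 0.1150 m before braking
braking distance = 1.1500²/(2·1.5000) = 0.4408 m
human over T_r+T_s: 1.2000·(0.1000+0.7667) = 1.0400 m
margins: 0.1500+0.0100+0.0150 = 0.1750 m
sum ≈ 0.1150+0.4408+1.0400+0.1750 ≈ 1.7708 m = S ✓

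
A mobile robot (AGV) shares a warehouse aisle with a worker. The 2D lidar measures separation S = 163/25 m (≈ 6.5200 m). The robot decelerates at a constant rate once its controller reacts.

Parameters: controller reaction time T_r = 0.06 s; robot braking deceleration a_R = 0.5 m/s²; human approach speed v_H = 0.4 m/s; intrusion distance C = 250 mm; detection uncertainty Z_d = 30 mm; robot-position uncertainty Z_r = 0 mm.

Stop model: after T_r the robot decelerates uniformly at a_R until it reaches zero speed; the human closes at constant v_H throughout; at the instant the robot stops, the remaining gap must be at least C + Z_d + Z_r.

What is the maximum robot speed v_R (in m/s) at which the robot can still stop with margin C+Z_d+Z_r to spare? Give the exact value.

v_R_max = 21/10 m/s = 2.1000 m/s

at the boundary: (1)·v² + (43/50)·v + (-777/125) = 0
  disc = (43/50)² − 4·(1)·(-777/125) = 64009/2500 ; √disc = 253/50
  v_R = (−(43/50) + 253/50) / (2·(1)) = 21/10 m/s
check:
T_s = v_R/a_R = (21/10)/(1/2) = 4.2000 s
robot in T_r: 2.1000·0.0600 = 0.1260 m
robot under decel: 2.1000²/(2·0.5000) = 4.4100 m
human closes 0.4000·4.2600 = 1.7040 m
residual clearance needed = 0.2500+0.0300+0.0000 = 0.2800 m
sum ≈ 0.1260+4.4100+1.7040+0.2800 ≈ 6.5200 m = S ✓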